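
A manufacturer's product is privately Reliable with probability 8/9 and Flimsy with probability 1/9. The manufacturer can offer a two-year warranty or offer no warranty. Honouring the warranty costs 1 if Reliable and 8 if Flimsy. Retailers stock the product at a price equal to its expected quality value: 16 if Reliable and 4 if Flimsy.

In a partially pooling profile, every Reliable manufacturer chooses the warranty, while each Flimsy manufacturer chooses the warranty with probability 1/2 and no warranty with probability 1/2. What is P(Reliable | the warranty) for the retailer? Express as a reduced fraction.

P(the warranty) = (8/9)·1 + (1/9)·(1/2) = 17/18.
By Bayes' rule, P(Reliable | the warranty) = (8/9) / (17/18) = 16/17.

16/17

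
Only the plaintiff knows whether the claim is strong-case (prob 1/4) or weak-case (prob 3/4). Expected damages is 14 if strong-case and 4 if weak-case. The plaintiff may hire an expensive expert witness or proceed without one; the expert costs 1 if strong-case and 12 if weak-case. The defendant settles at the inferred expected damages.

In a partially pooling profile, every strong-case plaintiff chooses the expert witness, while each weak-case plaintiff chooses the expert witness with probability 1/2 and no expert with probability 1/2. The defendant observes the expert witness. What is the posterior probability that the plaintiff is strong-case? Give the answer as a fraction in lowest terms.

2/5

P(the expert witness) = (1/4)·1 + (3/4)·(1/2) = 5/8.
By Bayes' rule, P(strong-case | the expert witness) = (1/4) / (5/8) = 2/5.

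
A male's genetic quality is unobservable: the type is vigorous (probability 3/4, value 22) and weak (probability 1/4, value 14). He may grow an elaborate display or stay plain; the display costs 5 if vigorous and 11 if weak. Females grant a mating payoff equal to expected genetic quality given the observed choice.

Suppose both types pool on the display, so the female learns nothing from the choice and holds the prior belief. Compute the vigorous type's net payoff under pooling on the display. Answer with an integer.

Pooled mating payoff = 3/4·22 + 1/4·14 = 20.
vigorous pays cost 5 for the display, so net payoff = 20 − 5 = 15.

15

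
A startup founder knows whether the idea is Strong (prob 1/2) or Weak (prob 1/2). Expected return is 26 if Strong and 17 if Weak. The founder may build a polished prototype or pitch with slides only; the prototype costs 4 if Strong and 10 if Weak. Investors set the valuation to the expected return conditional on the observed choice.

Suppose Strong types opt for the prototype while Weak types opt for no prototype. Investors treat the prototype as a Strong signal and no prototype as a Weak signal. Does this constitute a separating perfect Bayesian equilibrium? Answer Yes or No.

Yes

Under these beliefs, the prototype earns valuation 26 and no prototype earns valuation 17.
Strong: the prototype nets 26 − 4 = 22; no prototype nets 17. Strong prefers the prototype.
Weak: the prototype nets 26 − 10 = 16; no prototype nets 17. Weak prefers no prototype.
Neither type deviates, so the separating profile is an equilibrium.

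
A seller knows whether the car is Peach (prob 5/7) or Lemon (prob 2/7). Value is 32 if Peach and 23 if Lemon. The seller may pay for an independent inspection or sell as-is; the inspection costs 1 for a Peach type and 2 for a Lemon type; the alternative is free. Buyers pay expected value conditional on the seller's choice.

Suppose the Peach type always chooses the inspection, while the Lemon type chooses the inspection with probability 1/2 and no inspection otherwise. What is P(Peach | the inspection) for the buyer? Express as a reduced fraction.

5/6

P(the inspection) = (5/7)·1 + (2/7)·(1/2) = 6/7.
By Bayes' rule, P(Peach | the inspection) = (5/7) / (6/7) = 5/6.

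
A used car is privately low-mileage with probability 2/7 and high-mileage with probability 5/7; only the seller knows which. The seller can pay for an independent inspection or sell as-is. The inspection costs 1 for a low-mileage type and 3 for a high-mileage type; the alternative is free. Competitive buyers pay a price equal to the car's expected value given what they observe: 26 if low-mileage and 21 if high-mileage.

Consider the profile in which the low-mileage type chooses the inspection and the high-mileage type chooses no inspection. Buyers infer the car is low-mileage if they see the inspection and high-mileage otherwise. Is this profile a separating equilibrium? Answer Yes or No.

No

Under these beliefs, the inspection earns price 26 and no inspection earns price 21.
low-mileage: the inspection nets 26 − 1 = 25; no inspection nets 21. low-mileage prefers the inspection.
high-mileage: the inspection nets 26 − 3 = 23; no inspection nets 21. high-mileage would deviate to the inspection.
high-mileage has a profitable deviation, so the profile is not an equilibrium.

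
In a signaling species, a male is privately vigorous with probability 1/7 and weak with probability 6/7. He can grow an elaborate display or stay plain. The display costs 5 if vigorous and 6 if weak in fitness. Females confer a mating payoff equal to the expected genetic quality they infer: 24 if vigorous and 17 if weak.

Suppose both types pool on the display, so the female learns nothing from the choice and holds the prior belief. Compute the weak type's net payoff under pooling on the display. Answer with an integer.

12

Pooled mating payoff = 1/7·24 + 6/7·17 = 18.
weak pays cost 6 for the display, so net payoff = 18 − 6 = 12.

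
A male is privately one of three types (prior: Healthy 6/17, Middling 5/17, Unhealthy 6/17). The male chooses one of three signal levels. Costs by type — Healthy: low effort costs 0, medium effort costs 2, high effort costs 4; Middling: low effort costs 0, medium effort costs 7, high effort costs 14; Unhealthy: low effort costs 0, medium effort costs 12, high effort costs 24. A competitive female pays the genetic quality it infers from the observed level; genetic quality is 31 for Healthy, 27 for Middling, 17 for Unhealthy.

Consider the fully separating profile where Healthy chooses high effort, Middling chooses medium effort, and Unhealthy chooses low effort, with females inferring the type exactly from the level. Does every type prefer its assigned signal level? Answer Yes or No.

Separating mating payoffs: high effort → 31, medium effort → 27, low effort → 17.
Healthy (assigned high effort): low effort: 17 − 0 = 17; medium effort: 27 − 2 = 25; high effort: 31 − 4 = 27. Healthy stays.
Middling (assigned medium effort): low effort: 17 − 0 = 17; medium effort: 27 − 7 = 20; high effort: 31 − 14 = 17. Middling stays.
Unhealthy (assigned low effort): low effort: 17 − 0 = 17; medium effort: 27 − 12 = 15; high effort: 31 − 24 = 7. Unhealthy stays.
Every type prefers its assigned level; separation holds.

Yes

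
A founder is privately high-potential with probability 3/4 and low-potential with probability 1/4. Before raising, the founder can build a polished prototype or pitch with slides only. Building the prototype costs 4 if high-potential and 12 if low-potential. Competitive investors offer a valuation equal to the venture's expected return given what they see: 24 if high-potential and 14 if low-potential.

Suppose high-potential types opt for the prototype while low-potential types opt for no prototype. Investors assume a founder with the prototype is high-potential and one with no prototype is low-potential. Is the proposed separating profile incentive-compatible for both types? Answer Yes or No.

Under these beliefs, the prototype earns valuation 24 and no prototype earns valuation 14.
high-potential: the prototype nets 24 − 4 = 20; no prototype nets 14. high-potential prefers the prototype.
low-potential: the prototype nets 24 − 12 = 12; no prototype nets 14. low-potential prefers no prototype.
Neither type deviates, so the separating profile is an equilibrium.

Yes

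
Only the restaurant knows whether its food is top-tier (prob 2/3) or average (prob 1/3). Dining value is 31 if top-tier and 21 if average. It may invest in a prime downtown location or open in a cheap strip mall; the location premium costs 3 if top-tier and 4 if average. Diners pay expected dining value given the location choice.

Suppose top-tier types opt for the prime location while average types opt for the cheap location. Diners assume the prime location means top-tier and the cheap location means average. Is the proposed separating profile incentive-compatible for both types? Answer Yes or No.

Under these beliefs, the prime location earns price premium 31 and the cheap location earns price premium 21.
top-tier: the prime location nets 31 − 3 = 28; the cheap location nets 21. top-tier prefers the prime location.
average: the prime location nets 31 − 4 = 27; the cheap location nets 21. average would deviate to the prime location.
average has a profitable deviation, so the profile is not an equilibrium.

No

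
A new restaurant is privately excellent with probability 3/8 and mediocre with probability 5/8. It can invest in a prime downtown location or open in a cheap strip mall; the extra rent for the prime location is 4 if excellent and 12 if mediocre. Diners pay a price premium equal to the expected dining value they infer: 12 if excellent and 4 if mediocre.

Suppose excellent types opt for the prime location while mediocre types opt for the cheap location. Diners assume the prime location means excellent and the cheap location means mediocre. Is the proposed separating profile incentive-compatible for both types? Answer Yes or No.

Yes

Under these beliefs, the prime location earns price premium 12 and the cheap location earns price premium 4.
excellent: the prime location nets 12 − 4 = 8; the cheap location nets 4. excellent prefers the prime location.
mediocre: the prime location nets 12 − 12 = 0; the cheap location nets 4. mediocre prefers the cheap location.
Neither type deviates, so the separating profile is an equilibrium.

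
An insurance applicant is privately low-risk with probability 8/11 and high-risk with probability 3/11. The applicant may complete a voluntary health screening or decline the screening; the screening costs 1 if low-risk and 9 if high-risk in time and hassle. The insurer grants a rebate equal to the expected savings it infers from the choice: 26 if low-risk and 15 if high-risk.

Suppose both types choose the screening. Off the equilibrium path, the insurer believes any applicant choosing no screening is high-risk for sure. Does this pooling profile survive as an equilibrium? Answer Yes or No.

On path, the insurer holds the prior and pays 8/11·26 + 3/11·15 = 23. Off path (no screening), believing high-risk, it pays 15.
low-risk: the screening nets 23 − 1 = 22; no screening nets 15. low-risk stays.
high-risk: the screening nets 23 − 9 = 14; no screening nets 15. high-risk would deviate.
A type deviates, so pooling fails.

No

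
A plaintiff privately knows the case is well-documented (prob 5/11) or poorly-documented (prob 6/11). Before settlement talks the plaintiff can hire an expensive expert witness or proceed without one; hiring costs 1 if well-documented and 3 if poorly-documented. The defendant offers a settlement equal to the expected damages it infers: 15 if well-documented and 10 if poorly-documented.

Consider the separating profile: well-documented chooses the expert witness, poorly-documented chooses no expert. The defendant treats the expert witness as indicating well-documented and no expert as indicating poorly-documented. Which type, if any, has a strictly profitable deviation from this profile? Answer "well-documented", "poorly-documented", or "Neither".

poorly-documented

The expert witness pays 15; no expert pays 10.
well-documented: assigned the expert witness, nets 15 − 1 = 14; deviating to no expert nets 10.
poorly-documented: assigned no expert, nets 10; deviating to the expert witness nets 15 − 3 = 12.
The poorly-documented type gains 2 by deviating.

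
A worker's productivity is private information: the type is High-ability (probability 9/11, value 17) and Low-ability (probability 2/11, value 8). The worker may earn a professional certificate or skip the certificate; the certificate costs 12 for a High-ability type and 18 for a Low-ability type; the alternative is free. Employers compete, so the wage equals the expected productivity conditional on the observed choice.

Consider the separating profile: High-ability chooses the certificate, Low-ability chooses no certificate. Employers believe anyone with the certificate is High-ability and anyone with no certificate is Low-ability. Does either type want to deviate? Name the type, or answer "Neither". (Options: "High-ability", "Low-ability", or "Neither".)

High-ability

The certificate pays 17; no certificate pays 8.
High-ability: assigned the certificate, nets 17 − 12 = 5; deviating to no certificate nets 8.
Low-ability: assigned no certificate, nets 8; deviating to the certificate nets 17 − 18 = -1.
The High-ability type gains 3 by deviating.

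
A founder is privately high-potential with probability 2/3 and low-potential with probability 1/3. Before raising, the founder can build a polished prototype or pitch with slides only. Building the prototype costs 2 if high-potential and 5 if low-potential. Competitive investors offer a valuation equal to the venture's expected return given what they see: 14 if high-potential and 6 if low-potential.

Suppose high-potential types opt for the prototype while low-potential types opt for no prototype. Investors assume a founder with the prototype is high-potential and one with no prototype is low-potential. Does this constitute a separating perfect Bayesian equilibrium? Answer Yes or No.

No

Under these beliefs, the prototype earns valuation 14 and no prototype earns valuation 6.
high-potential: the prototype nets 14 − 2 = 12; no prototype nets 6. high-potential prefers the prototype.
low-potential: the prototype nets 14 − 5 = 9; no prototype nets 6. low-potential would deviate to the prototype.
low-potential has a profitable deviation, so the profile is not an equilibrium.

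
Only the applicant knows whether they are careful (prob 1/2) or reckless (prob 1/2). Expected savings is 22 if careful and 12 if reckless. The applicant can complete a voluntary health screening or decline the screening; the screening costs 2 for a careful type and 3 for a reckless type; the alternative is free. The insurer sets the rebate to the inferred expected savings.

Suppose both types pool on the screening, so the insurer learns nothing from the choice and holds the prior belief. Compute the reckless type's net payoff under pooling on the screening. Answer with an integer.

14

Pooled rebate = 1/2·22 + 1/2·12 = 17.
reckless pays cost 3 for the screening, so net payoff = 17 − 3 = 14.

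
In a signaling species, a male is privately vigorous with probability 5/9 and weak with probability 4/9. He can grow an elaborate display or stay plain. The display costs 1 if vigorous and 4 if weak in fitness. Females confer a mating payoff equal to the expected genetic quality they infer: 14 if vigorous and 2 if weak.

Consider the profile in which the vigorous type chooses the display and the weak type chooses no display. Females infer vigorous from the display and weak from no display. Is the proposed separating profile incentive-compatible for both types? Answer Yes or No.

Under these beliefs, the display earns mating payoff 14 and no display earns mating payoff 2.
vigorous: the display nets 14 − 1 = 13; no display nets 2. vigorous prefers the display.
weak: the display nets 14 − 4 = 10; no display nets 2. weak would deviate to the display.
weak has a profitable deviation, so the profile is not an equilibrium.

No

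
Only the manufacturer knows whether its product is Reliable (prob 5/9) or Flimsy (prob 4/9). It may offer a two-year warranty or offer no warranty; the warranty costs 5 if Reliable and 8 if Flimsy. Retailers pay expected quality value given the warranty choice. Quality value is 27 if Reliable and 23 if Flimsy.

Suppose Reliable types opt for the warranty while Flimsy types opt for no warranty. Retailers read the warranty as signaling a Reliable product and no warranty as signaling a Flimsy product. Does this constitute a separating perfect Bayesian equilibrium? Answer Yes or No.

No

Under these beliefs, the warranty earns price 27 and no warranty earns price 23.
Reliable: the warranty nets 27 − 5 = 22; no warranty nets 23. Reliable would deviate to no warranty.
Flimsy: the warranty nets 27 − 8 = 19; no warranty nets 23. Flimsy prefers no warranty.
Reliable has a profitable deviation, so the profile is not an equilibrium.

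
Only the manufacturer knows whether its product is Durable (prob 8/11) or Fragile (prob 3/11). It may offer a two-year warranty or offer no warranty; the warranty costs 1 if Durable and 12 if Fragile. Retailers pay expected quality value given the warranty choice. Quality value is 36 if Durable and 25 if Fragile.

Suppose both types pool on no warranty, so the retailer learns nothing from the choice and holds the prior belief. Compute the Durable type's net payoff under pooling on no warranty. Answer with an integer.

Pooled price = 8/11·36 + 3/11·25 = 33.
Durable pays no cost for no warranty, so net payoff = 33.

33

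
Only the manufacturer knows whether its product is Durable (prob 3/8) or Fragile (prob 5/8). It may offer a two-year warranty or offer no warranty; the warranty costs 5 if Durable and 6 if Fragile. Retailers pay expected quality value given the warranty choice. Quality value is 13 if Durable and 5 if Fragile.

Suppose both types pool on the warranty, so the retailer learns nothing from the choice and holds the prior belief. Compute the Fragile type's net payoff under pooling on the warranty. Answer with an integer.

Pooled price = 3/8·13 + 5/8·5 = 8.
Fragile pays cost 6 for the warranty, so net payoff = 8 − 6 = 2.

2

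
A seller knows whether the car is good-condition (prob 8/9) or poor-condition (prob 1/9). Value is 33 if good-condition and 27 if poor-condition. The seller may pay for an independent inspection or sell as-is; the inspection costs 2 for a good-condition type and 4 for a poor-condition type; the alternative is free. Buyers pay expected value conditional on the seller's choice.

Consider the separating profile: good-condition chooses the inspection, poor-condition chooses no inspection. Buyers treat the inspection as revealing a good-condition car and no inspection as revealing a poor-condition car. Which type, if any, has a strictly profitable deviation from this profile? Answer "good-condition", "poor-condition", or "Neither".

poor-condition

The inspection pays 33; no inspection pays 27.
good-condition: assigned the inspection, nets 33 − 2 = 31; deviating to no inspection nets 27.
poor-condition: assigned no inspection, nets 27; deviating to the inspection nets 33 − 4 = 29.
The poor-condition type gains 2 by deviating.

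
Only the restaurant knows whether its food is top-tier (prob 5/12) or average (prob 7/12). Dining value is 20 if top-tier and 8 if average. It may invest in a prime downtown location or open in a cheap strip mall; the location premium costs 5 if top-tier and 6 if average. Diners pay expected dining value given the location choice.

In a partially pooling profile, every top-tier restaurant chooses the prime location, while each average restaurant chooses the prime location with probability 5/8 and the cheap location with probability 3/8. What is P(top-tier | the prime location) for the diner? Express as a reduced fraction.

P(the prime location) = (5/12)·1 + (7/12)·(5/8) = 25/32.
By Bayes' rule, P(top-tier | the prime location) = (5/12) / (25/32) = 8/15.

8/15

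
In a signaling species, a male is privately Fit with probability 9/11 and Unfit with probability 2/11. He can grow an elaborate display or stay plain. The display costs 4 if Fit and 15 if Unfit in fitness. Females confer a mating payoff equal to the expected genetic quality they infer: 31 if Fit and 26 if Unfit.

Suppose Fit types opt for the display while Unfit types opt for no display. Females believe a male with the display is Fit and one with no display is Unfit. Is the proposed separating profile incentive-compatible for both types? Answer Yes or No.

Under these beliefs, the display earns mating payoff 31 and no display earns mating payoff 26.
Fit: the display nets 31 − 4 = 27; no display nets 26. Fit prefers the display.
Unfit: the display nets 31 − 15 = 16; no display nets 26. Unfit prefers no display.
Neither type deviates, so the separating profile is an equilibrium.

Yes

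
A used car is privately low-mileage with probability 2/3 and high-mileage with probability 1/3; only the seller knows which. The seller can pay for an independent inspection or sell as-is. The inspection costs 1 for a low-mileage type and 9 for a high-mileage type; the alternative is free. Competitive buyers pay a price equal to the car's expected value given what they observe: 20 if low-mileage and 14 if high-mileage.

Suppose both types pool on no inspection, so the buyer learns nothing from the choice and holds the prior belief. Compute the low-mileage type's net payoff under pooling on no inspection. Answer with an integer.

18

Pooled price = 2/3·20 + 1/3·14 = 18.
low-mileage pays no cost for no inspection, so net payoff = 18.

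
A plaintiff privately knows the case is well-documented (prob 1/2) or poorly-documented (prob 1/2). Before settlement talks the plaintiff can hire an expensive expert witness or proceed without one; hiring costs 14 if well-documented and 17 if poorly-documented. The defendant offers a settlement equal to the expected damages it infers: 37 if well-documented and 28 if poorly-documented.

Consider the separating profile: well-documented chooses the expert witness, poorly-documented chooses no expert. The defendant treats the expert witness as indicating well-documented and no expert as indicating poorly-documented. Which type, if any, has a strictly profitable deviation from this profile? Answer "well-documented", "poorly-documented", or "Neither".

well-documented

The expert witness pays 37; no expert pays 28.
well-documented: assigned the expert witness, nets 37 − 14 = 23; deviating to no expert nets 28.
poorly-documented: assigned no expert, nets 28; deviating to the expert witness nets 37 − 17 = 20.
The well-documented type gains 5 by deviating.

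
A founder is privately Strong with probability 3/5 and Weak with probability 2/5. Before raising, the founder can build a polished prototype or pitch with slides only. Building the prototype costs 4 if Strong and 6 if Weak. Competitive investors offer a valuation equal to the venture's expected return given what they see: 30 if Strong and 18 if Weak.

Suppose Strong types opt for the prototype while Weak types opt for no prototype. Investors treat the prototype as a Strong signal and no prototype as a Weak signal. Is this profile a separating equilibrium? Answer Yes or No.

No

Under these beliefs, the prototype earns valuation 30 and no prototype earns valuation 18.
Strong: the prototype nets 30 − 4 = 26; no prototype nets 18. Strong prefers the prototype.
Weak: the prototype nets 30 − 6 = 24; no prototype nets 18. Weak would deviate to the prototype.
Weak has a profitable deviation, so the profile is not an equilibrium.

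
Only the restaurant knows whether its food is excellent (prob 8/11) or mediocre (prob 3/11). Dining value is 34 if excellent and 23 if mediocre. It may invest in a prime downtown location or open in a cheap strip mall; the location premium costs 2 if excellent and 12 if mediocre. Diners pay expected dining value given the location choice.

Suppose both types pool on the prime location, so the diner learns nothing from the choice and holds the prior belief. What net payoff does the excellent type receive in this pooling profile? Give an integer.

Pooled price premium = 8/11·34 + 3/11·23 = 31.
excellent pays cost 2 for the prime location, so net payoff = 31 − 2 = 29.

29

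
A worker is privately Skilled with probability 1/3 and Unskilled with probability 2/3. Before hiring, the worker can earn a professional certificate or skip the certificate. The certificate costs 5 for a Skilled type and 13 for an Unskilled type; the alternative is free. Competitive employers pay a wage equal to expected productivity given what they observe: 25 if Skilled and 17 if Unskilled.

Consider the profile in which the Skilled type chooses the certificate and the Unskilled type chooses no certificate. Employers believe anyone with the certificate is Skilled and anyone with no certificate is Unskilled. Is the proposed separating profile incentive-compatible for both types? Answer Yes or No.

Under these beliefs, the certificate earns wage 25 and no certificate earns wage 17.
Skilled: the certificate nets 25 − 5 = 20; no certificate nets 17. Skilled prefers the certificate.
Unskilled: the certificate nets 25 − 13 = 12; no certificate nets 17. Unskilled prefers no certificate.
Neither type deviates, so the separating profile is an equilibrium.

Yes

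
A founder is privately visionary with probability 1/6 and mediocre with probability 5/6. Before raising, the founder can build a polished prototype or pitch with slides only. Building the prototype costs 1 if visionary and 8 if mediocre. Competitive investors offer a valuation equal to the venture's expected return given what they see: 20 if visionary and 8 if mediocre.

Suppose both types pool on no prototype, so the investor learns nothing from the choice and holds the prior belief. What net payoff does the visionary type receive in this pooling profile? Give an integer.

Pooled valuation = 1/6·20 + 5/6·8 = 10.
visionary pays no cost for no prototype, so net payoff = 10.

10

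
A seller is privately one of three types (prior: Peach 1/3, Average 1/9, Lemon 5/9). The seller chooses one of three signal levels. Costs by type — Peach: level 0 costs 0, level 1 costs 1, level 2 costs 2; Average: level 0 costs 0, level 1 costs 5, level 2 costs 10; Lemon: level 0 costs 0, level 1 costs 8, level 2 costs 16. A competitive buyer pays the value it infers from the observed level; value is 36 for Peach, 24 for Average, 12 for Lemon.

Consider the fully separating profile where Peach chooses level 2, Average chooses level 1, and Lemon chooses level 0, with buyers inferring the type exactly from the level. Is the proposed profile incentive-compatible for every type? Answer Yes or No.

Separating prices: level 2 → 36, level 1 → 24, level 0 → 12.
Peach (assigned level 2): level 0: 12 − 0 = 12; level 1: 24 − 1 = 23; level 2: 36 − 2 = 34. Peach stays.
Average (assigned level 1): level 0: 12 − 0 = 12; level 1: 24 − 5 = 19; level 2: 36 − 10 = 26. Average prefers level 2.
Lemon (assigned level 0): level 0: 12 − 0 = 12; level 1: 24 − 8 = 16; level 2: 36 − 16 = 20. Lemon prefers level 2.
At least one type deviates; the separating profile fails.

No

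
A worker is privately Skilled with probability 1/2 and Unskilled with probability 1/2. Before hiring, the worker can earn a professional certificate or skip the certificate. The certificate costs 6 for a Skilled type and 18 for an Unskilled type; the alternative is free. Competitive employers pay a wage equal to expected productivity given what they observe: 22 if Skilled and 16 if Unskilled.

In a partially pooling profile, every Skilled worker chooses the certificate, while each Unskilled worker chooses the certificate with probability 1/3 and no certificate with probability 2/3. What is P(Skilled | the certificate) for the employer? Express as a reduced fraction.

3/4

P(the certificate) = (1/2)·1 + (1/2)·(1/3) = 2/3.
By Bayes' rule, P(Skilled | the certificate) = (1/2) / (2/3) = 3/4.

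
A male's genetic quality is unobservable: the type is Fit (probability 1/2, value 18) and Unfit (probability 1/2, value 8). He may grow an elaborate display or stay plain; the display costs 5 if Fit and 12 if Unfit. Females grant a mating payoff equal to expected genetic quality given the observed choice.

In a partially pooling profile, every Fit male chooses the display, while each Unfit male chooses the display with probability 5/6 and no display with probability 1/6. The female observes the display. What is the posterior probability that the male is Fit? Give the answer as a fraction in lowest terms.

P(the display) = (1/2)·1 + (1/2)·(5/6) = 11/12.
By Bayes' rule, P(Fit | the display) = (1/2) / (11/12) = 6/11.

6/11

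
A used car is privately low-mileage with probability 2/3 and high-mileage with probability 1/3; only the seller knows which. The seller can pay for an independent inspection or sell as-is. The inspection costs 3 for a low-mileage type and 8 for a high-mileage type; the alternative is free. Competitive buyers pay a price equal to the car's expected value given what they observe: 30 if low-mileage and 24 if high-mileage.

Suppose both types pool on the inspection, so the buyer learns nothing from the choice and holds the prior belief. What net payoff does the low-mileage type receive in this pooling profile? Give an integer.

Pooled price = 2/3·30 + 1/3·24 = 28.
low-mileage pays cost 3 for the inspection, so net payoff = 28 − 3 = 25.

25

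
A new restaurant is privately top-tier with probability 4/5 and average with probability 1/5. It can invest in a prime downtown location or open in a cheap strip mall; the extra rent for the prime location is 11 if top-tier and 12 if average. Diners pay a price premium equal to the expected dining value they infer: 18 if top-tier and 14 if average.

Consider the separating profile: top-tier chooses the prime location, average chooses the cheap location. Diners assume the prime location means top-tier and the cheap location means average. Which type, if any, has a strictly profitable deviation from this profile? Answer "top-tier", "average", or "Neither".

top-tier

The prime location pays 18; the cheap location pays 14.
top-tier: assigned the prime location, nets 18 − 11 = 7; deviating to the cheap location nets 14.
average: assigned the cheap location, nets 14; deviating to the prime location nets 18 − 12 = 6.
The top-tier type gains 7 by deviating.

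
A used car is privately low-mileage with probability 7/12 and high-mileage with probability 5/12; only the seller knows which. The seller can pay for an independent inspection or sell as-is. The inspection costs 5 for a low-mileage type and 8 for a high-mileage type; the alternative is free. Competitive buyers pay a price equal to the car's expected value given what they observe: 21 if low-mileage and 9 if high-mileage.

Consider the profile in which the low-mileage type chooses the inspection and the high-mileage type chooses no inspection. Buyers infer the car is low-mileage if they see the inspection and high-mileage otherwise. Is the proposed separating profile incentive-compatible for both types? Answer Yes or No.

No

Under these beliefs, the inspection earns price 21 and no inspection earns price 9.
low-mileage: the inspection nets 21 − 5 = 16; no inspection nets 9. low-mileage prefers the inspection.
high-mileage: the inspection nets 21 − 8 = 13; no inspection nets 9. high-mileage would deviate to the inspection.
high-mileage has a profitable deviation, so the profile is not an equilibrium.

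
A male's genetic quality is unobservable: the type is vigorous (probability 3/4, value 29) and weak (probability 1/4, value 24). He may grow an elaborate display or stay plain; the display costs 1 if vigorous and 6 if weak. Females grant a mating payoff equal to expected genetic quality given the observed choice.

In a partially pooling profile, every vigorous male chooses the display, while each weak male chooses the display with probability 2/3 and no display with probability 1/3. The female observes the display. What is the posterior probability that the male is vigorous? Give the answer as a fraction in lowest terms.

9/11

P(the display) = (3/4)·1 + (1/4)·(2/3) = 11/12.
By Bayes' rule, P(vigorous | the display) = (3/4) / (11/12) = 9/11.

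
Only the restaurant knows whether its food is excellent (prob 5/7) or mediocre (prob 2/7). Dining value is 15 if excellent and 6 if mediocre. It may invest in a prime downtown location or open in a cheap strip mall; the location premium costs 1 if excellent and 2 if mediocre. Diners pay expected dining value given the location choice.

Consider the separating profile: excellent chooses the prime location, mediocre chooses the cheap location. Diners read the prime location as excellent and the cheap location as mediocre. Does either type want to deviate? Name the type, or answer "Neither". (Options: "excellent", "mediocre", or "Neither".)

mediocre

The prime location pays 15; the cheap location pays 6.
excellent: assigned the prime location, nets 15 − 1 = 14; deviating to the cheap location nets 6.
mediocre: assigned the cheap location, nets 6; deviating to the prime location nets 15 − 2 = 13.
The mediocre type gains 7 by deviating.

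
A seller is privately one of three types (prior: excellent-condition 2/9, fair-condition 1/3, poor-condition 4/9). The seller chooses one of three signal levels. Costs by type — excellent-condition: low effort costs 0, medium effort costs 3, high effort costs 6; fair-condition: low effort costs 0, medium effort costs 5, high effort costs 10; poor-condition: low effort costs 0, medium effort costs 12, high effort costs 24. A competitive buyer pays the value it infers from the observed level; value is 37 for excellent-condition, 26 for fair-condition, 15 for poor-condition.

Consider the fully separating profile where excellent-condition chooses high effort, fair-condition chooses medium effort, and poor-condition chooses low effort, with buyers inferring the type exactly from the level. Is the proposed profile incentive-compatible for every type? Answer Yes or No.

Separating prices: high effort → 37, medium effort → 26, low effort → 15.
excellent-condition (assigned high effort): low effort: 15 − 0 = 15; medium effort: 26 − 3 = 23; high effort: 37 − 6 = 31. excellent-condition stays.
fair-condition (assigned medium effort): low effort: 15 − 0 = 15; medium effort: 26 − 5 = 21; high effort: 37 − 10 = 27. fair-condition prefers high effort.
poor-condition (assigned low effort): low effort: 15 − 0 = 15; medium effort: 26 − 12 = 14; high effort: 37 − 24 = 13. poor-condition stays.
At least one type deviates; the separating profile fails.

No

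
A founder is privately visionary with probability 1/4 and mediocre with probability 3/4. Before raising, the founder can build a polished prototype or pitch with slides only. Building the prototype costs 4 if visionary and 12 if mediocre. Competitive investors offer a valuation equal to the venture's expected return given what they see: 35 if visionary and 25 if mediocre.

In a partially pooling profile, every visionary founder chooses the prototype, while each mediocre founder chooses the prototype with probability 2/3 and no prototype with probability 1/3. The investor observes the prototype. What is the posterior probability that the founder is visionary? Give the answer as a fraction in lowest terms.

1/3

P(the prototype) = (1/4)·1 + (3/4)·(2/3) = 3/4.
By Bayes' rule, P(visionary | the prototype) = (1/4) / (3/4) = 1/3.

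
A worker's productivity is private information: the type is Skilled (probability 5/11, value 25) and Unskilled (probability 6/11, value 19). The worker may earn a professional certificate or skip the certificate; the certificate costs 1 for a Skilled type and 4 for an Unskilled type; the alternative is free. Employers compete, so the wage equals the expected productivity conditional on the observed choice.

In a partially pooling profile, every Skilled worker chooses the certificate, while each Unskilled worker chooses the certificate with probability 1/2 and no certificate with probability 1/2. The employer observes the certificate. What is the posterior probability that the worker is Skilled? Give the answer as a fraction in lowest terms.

5/8

P(the certificate) = (5/11)·1 + (6/11)·(1/2) = 8/11.
By Bayes' rule, P(Skilled | the certificate) = (5/11) / (8/11) = 5/8.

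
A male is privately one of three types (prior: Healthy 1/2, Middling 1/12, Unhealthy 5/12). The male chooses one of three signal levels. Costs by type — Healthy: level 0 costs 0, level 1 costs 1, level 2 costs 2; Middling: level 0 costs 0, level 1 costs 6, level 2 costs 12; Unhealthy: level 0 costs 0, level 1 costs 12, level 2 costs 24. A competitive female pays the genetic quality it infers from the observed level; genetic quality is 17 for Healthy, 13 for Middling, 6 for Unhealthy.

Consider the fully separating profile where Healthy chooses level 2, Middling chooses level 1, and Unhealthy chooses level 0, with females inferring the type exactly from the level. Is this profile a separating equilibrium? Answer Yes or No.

Separating mating payoffs: level 2 → 17, level 1 → 13, level 0 → 6.
Healthy (assigned level 2): level 0: 6 − 0 = 6; level 1: 13 − 1 = 12; level 2: 17 − 2 = 15. Healthy stays.
Middling (assigned level 1): level 0: 6 − 0 = 6; level 1: 13 − 6 = 7; level 2: 17 − 12 = 5. Middling stays.
Unhealthy (assigned level 0): level 0: 6 − 0 = 6; level 1: 13 − 12 = 1; level 2: 17 − 24 = -7. Unhealthy stays.
Every type prefers its assigned level; separation holds.

Yes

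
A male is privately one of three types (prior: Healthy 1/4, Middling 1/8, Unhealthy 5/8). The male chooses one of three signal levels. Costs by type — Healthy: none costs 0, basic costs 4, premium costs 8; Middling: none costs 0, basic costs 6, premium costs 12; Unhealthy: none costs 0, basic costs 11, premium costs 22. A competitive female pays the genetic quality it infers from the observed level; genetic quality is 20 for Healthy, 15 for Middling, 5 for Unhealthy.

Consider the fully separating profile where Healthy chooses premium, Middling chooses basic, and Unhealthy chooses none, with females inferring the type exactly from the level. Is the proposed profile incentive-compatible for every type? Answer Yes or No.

Yes

Separating mating payoffs: premium → 20, basic → 15, none → 5.
Healthy (assigned premium): none: 5 − 0 = 5; basic: 15 − 4 = 11; premium: 20 − 8 = 12. Healthy stays.
Middling (assigned basic): none: 5 − 0 = 5; basic: 15 − 6 = 9; premium: 20 − 12 = 8. Middling stays.
Unhealthy (assigned none): none: 5 − 0 = 5; basic: 15 − 11 = 4; premium: 20 − 22 = -2. Unhealthy stays.
Every type prefers its assigned level; separation holds.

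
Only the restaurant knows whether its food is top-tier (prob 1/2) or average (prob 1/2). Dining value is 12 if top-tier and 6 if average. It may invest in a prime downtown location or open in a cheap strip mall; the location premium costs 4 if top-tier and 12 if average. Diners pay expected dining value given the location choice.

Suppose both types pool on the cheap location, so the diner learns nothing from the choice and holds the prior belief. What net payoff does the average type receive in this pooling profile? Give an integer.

Pooled price premium = 1/2·12 + 1/2·6 = 9.
average pays no cost for the cheap location, so net payoff = 9.

9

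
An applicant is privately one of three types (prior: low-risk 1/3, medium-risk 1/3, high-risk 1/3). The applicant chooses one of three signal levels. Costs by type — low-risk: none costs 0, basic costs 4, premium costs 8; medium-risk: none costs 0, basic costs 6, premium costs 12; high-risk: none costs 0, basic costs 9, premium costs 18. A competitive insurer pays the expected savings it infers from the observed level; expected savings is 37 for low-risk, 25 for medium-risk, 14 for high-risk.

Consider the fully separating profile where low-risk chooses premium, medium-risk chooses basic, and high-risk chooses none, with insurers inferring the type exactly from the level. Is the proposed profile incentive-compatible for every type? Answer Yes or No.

Separating rebates: premium → 37, basic → 25, none → 14.
low-risk (assigned premium): none: 14 − 0 = 14; basic: 25 − 4 = 21; premium: 37 − 8 = 29. low-risk stays.
medium-risk (assigned basic): none: 14 − 0 = 14; basic: 25 − 6 = 19; premium: 37 − 12 = 25. medium-risk prefers premium.
high-risk (assigned none): none: 14 − 0 = 14; basic: 25 − 9 = 16; premium: 37 − 18 = 19. high-risk prefers premium.
At least one type deviates; the separating profile fails.

No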